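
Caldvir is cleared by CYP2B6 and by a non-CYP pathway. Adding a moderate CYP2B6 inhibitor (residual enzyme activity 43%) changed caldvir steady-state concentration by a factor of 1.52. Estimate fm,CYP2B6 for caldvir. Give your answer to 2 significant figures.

0.60

Write x for the fraction cleared via CYP2B6. The observed steady-state concentration change means clearance fell to 1/1.52 = 0.6579 of baseline.
Setting x·0.43 + (1 − x) = 0.6579 and solving: x = (0.6579 − 1)/(0.43 − 1) = 0.60.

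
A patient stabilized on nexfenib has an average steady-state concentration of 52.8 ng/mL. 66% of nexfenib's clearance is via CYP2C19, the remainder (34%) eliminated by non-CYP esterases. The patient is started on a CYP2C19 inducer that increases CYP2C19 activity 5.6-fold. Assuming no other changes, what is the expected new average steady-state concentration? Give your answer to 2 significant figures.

The CYP2C19 pathway (66% of clearance) is boosted to 5.6× activity: 0.66 × 5.6 = 3.696.
The remaining 34% of clearance is unaffected.
New clearance relative to baseline: 3.696 + 0.34 = 4.036.
Average steady-state concentration ∝ 1/CL, so new value = 52.8 / 4.036 = 13 ng/mL.

13 ng/mL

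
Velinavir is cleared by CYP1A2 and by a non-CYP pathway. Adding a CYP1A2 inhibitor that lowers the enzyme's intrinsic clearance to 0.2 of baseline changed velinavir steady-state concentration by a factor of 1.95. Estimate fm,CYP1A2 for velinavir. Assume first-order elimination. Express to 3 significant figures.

0.609

Let fm be the CYP1A2 fraction. New clearance relative to baseline = fm × 0.2 + (1 − fm).
Steady-state concentration ratio = 1 / (new CL fraction), so new CL fraction = 1 / 1.95 = 0.5128.
fm × 0.2 + 1 − fm = 0.5128  ⇒  fm × (0.2 − 1) = −0.4872  ⇒  fm = 0.609.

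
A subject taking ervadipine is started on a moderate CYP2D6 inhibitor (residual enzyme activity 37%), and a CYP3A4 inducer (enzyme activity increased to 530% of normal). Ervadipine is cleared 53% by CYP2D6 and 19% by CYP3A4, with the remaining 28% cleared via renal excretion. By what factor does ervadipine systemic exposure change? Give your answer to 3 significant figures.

CYP2D6: 0.53 × 0.37 = 0.1961
CYP3A4: 0.19 × 5.3 = 1.007
Other: 0.28 (unchanged)
New clearance relative to baseline: 0.1961 + 1.007 + 0.28 = 1.4831.
Because systemic exposure varies inversely with clearance, the combined effect is 1 / 1.4831 = 0.674.

0.674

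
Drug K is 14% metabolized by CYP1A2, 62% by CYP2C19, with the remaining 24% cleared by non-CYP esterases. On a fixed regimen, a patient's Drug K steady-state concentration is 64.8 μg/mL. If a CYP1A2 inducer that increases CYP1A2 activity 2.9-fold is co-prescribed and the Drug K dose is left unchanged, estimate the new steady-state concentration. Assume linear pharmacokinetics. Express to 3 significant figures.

The CYP1A2 pathway (14% of clearance) rises to 2.9× activity: 0.14 × 2.9 = 0.406.
CYP2C19 (62%) and the residual 24% are unaffected.
CL_new/CL_old = 0.406 + 0.62 + 0.24 = 1.266.
Steady-state concentration ∝ 1/CL, so new value = 64.8 / 1.266 = 51.2 μg/mL.

51.2 μg/mL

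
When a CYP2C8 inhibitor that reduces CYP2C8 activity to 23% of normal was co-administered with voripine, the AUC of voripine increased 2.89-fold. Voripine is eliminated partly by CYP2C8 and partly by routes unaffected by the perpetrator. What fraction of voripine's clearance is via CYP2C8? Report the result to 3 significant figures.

Write x for the fraction cleared via CYP2C8. The observed AUC change means clearance fell to 1/2.89 = 0.346 of baseline.
Setting x·0.23 + (1 − x) = 0.346 and solving: x = (0.346 − 1)/(0.23 − 1) = 0.849.

0.849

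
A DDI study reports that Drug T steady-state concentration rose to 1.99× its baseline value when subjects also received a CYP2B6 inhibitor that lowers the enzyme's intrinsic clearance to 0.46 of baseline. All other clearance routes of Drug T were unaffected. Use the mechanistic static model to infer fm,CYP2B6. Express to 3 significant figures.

Write x for the fraction cleared via CYP2B6. The observed steady-state concentration change means clearance fell to 1/1.99 = 0.5025 of baseline.
Setting x·0.46 + (1 − x) = 0.5025 and solving: x = (0.5025 − 1)/(0.46 − 1) = 0.921.

0.921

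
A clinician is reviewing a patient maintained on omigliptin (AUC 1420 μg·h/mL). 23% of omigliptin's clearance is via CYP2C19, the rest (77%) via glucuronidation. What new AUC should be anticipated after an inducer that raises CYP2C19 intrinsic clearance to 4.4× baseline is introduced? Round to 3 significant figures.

CYP2C19: 0.23 × 4.4 = 1.012
Other: 0.77 (unchanged)
Relative clearance = 1.012 + 0.77 = 1.782.
New AUC = baseline ÷ relative clearance = 1420 / 1.782 = 797 μg·h/mL.

797 μg·h/mL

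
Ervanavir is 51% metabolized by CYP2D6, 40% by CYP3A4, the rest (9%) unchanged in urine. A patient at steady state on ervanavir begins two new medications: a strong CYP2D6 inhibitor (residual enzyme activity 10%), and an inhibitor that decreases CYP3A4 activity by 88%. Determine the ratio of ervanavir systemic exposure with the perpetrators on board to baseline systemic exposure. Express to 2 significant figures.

The CYP2D6 pathway (51% of clearance) falls to 0.1× activity: 0.51 × 0.1 = 0.051.
The CYP3A4 pathway (40% of clearance) is reduced to 0.12× activity: 0.4 × 0.12 = 0.048.
The remaining 9% of clearance is unaffected.
CL_new/CL_old = 0.051 + 0.048 + 0.09 = 0.189.
Systemic exposure ∝ 1/CL: fold-change = 1 / 0.189 = 5.3.

5.3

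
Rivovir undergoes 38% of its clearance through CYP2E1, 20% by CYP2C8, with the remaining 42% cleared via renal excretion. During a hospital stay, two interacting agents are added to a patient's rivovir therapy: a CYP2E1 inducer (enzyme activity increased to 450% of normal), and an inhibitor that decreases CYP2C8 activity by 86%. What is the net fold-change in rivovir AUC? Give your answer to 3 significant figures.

The CYP2E1 pathway (38% of clearance) is boosted to 4.5× activity: 0.38 × 4.5 = 1.71.
The CYP2C8 pathway (20% of clearance) falls to 0.14× activity: 0.2 × 0.14 = 0.028.
Non-CYP routes (42%) are unchanged.
Relative clearance = 1.71 + 0.028 + 0.42 = 2.158.
Because AUC varies inversely with clearance, the combined effect is 1 / 2.158 = 0.463.

0.463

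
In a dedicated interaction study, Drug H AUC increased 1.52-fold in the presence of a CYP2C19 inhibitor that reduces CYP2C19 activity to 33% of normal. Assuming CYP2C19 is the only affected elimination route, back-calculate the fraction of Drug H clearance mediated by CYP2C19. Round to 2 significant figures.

0.51

Write x for the fraction cleared via CYP2C19. The observed AUC change means clearance fell to 1/1.52 = 0.6579 of baseline.
Only the CYP2C19 route changed, so 0.6579 = x·0.33 + (1 − x), giving x = 0.51.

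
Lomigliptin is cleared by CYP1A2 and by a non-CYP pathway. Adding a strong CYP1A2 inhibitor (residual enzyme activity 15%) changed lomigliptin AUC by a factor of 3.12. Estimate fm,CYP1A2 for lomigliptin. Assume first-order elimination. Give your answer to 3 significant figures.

0.799

Call the CYP1A2 fraction fm. After the interaction, CL_new/CL_old = fm × 0.15 + (1 − fm).
AUC ratio = 1 / (new CL fraction), so new CL fraction = 1 / 3.12 = 0.3205.
fm × 0.15 + 1 − fm = 0.3205  ⇒  fm × (0.15 − 1) = −0.6795  ⇒  fm = 0.799.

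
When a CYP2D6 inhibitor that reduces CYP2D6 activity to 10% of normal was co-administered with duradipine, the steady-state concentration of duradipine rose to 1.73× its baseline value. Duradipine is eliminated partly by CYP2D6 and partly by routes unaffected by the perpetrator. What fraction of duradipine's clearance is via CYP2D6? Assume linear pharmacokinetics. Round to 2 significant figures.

Let x = fm,CYP2D6. Because steady-state concentration ∝ 1/CL, relative clearance fell to 1/1.73 = 0.578.
Setting x·0.1 + (1 − x) = 0.578 and solving: x = (0.578 − 1)/(0.1 − 1) = 0.47.

0.47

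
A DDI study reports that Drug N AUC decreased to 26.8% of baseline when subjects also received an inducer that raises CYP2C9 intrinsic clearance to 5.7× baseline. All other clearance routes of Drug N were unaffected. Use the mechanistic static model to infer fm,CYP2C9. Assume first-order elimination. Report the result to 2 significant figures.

CL'/CL = 1 / 0.268 = 3.731
5.7·fm + (1 − fm) = 3.731
fm = (3.731 − 1) / (5.7 − 1) = 0.58

0.58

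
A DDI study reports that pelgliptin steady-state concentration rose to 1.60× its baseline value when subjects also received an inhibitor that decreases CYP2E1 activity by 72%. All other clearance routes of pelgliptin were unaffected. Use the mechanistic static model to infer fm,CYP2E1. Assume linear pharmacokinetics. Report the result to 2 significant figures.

0.52

Write x for the fraction cleared via CYP2E1. The observed steady-state concentration change means clearance fell to 1/1.60 = 0.625 of baseline.
Only the CYP2E1 route changed, so 0.625 = x·0.28 + (1 − x), giving x = 0.52.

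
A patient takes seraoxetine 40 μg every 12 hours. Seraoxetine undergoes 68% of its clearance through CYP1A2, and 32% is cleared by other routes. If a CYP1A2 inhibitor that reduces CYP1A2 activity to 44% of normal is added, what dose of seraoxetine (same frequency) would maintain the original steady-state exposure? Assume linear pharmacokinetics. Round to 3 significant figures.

The CYP1A2 pathway (68% of clearance) falls to 0.44× activity: 0.68 × 0.44 = 0.2992.
Non-CYP routes (32%) are unchanged.
Relative clearance = 0.2992 + 0.32 = 0.6192.
Css,avg = (dose rate)/CL, so holding Css fixed requires dose ∝ CL: 40 × 0.6192 = 24.8 μg.

24.8 μg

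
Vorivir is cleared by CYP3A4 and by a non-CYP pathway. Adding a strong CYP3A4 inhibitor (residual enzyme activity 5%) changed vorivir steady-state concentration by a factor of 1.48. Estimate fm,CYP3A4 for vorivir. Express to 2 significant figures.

0.34

CL'/CL = 1 / 1.48 = 0.6757
0.05·fm + (1 − fm) = 0.6757
fm = (0.6757 − 1) / (0.05 − 1) = 0.34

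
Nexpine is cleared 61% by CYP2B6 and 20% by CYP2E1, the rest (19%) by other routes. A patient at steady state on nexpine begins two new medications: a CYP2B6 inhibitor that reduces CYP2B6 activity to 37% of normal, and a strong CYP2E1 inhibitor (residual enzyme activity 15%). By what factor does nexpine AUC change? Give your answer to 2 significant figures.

2.2

The CYP2B6 pathway (61% of clearance) falls to 0.37× activity: 0.61 × 0.37 = 0.2257.
The CYP2E1 pathway (20% of clearance) drops to 0.15× activity: 0.2 × 0.15 = 0.03.
Non-CYP routes (19%) are unchanged.
Relative clearance = 0.2257 + 0.03 + 0.19 = 0.4457.
AUC ∝ 1/CL: fold-change = 1 / 0.4457 = 2.2.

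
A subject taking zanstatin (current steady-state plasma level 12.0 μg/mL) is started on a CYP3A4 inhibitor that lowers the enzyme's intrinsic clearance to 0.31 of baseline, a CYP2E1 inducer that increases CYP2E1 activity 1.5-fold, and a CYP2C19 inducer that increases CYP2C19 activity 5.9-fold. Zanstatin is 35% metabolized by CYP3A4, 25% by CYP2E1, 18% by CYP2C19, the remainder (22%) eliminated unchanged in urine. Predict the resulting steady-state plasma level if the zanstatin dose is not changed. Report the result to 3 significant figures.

CYP3A4: 0.35 × 0.31 = 0.1085
CYP2E1: 0.25 × 1.5 = 0.375
CYP2C19: 0.18 × 5.9 = 1.062
Other: 0.22 (unchanged)
CL_new/CL_old = 0.1085 + 0.375 + 1.062 + 0.22 = 1.7655.
New steady-state plasma level = 12.0 / 1.7655 = 6.80 μg/mL (concentration scales inversely with clearance).

6.80 μg/mL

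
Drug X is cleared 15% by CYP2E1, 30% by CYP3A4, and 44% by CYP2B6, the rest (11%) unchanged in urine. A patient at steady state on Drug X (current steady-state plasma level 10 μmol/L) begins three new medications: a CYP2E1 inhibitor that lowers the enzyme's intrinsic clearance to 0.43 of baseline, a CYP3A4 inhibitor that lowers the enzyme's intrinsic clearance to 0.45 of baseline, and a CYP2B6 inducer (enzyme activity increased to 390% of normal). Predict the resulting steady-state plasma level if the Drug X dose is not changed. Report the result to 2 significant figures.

The CYP2E1 pathway (15% of clearance) drops to 0.43× activity: 0.15 × 0.43 = 0.0645.
The CYP3A4 pathway (30% of clearance) drops to 0.45× activity: 0.3 × 0.45 = 0.135.
The CYP2B6 pathway (44% of clearance) increases to 3.9× activity: 0.44 × 3.9 = 1.716.
The remaining 11% of clearance is unaffected.
New clearance relative to baseline: 0.0645 + 0.135 + 1.716 + 0.11 = 2.0255.
Dividing the baseline by the relative clearance: 10 / 2.0255 = 4.9 μmol/L.

4.9 μmol/L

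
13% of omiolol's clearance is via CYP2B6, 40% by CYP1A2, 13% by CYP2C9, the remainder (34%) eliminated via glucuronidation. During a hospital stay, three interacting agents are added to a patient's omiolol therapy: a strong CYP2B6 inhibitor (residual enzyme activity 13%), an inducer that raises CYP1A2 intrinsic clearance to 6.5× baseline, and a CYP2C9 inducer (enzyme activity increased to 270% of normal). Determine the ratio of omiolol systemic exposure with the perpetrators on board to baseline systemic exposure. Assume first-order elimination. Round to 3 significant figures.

0.302

CYP2B6: 0.13 × 0.13 = 0.0169
CYP1A2: 0.4 × 6.5 = 2.6
CYP2C9: 0.13 × 2.7 = 0.351
Other: 0.34 (unchanged)
CL_new/CL_old = 0.0169 + 2.6 + 0.351 + 0.34 = 3.3079.
Because systemic exposure varies inversely with clearance, the combined effect is 1 / 3.3079 = 0.302.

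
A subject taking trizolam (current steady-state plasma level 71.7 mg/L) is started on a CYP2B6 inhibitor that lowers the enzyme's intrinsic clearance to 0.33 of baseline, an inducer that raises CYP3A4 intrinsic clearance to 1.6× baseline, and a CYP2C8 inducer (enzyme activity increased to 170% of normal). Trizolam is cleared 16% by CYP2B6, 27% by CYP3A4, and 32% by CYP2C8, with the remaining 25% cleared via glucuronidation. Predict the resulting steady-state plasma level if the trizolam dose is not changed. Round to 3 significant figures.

56.1 mg/L

The CYP2B6 pathway (16% of clearance) drops to 0.33× activity: 0.16 × 0.33 = 0.0528.
The CYP3A4 pathway (27% of clearance) rises to 1.6× activity: 0.27 × 1.6 = 0.432.
The CYP2C8 pathway (32% of clearance) is boosted to 1.7× activity: 0.32 × 1.7 = 0.544.
Non-CYP routes (25%) are unchanged.
CL_new/CL_old = 0.0528 + 0.432 + 0.544 + 0.25 = 1.2788.
New steady-state plasma level = 71.7 / 1.2788 = 56.1 mg/L (concentration scales inversely with clearance).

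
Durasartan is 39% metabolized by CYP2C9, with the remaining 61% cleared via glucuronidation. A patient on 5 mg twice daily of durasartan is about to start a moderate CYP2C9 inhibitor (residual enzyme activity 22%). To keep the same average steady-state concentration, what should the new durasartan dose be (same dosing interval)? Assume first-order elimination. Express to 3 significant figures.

3.48 mg

The CYP2C9 pathway (39% of clearance) falls to 0.22× activity: 0.39 × 0.22 = 0.0858.
The remaining 61% of clearance is unaffected.
New clearance relative to baseline: 0.0858 + 0.61 = 0.6958.
Exposure is unchanged when dose changes in proportion to clearance. New dose = 5 mg × 0.6958 = 3.48 mg.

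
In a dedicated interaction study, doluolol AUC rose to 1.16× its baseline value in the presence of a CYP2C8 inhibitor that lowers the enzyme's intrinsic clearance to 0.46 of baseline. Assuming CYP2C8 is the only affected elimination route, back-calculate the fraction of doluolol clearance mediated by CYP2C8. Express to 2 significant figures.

0.26

Write x for the fraction cleared via CYP2C8. The observed AUC change means clearance fell to 1/1.16 = 0.8621 of baseline.
Only the CYP2C8 route changed, so 0.8621 = x·0.46 + (1 − x), giving x = 0.26.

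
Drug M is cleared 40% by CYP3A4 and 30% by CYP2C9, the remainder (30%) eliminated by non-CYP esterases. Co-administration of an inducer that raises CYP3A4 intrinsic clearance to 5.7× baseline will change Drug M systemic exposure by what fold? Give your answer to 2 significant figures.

0.35

The CYP3A4 pathway (40% of clearance) is boosted to 5.7× activity: 0.4 × 5.7 = 2.28.
CYP2C9 (30%) and the residual 30% are unaffected.
CL_new/CL_old = 2.28 + 0.3 + 0.3 = 2.88.
Systemic exposure is inversely proportional to clearance, so the fold-change is 1 / 2.88 = 0.35.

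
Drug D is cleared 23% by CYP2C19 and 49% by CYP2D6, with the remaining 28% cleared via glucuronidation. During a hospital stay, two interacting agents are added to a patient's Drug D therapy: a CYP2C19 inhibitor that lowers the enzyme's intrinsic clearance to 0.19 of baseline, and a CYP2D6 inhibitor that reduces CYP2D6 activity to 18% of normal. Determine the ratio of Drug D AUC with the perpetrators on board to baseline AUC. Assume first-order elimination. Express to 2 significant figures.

2.4

CYP2C19: 0.23 × 0.19 = 0.0437
CYP2D6: 0.49 × 0.18 = 0.0882
Other: 0.28 (unchanged)
Relative clearance = 0.0437 + 0.0882 + 0.28 = 0.4119.
Because AUC varies inversely with clearance, the combined effect is 1 / 0.4119 = 2.4.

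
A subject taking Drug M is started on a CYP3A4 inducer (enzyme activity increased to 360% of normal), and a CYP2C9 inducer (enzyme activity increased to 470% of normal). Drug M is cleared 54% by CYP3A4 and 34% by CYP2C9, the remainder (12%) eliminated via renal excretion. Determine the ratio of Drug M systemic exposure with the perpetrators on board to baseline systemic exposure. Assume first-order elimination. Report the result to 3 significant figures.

CYP3A4: 0.54 × 3.6 = 1.944
CYP2C9: 0.34 × 4.7 = 1.598
Other: 0.12 (unchanged)
CL_new/CL_old = 1.944 + 1.598 + 0.12 = 3.662.
Because systemic exposure varies inversely with clearance, the combined effect is 1 / 3.662 = 0.273.

0.273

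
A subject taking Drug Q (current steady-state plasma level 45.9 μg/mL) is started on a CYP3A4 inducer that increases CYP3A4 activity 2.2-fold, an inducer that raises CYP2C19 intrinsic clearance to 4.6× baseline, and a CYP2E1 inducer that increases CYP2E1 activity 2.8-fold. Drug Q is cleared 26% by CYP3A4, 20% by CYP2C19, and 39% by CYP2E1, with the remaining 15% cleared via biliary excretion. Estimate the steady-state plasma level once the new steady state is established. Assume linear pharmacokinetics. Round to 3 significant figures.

16.8 μg/mL

The CYP3A4 pathway (26% of clearance) rises to 2.2× activity: 0.26 × 2.2 = 0.572.
The CYP2C19 pathway (20% of clearance) is boosted to 4.6× activity: 0.2 × 4.6 = 0.92.
The CYP2E1 pathway (39% of clearance) increases to 2.8× activity: 0.39 × 2.8 = 1.092.
Non-CYP routes (15%) are unchanged.
Relative clearance = 0.572 + 0.92 + 1.092 + 0.15 = 2.734.
New steady-state plasma level = 45.9 / 2.734 = 16.8 μg/mL (concentration scales inversely with clearance).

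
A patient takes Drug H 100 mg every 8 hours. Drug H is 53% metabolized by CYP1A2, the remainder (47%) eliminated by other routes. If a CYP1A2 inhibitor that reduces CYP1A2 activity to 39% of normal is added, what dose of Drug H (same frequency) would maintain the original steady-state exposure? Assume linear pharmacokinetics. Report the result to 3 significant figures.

CYP1A2: 0.53 × 0.39 = 0.2067
Other: 0.47 (unchanged)
New clearance relative to baseline: 0.2067 + 0.47 = 0.6767.
Css,avg = (dose rate)/CL, so holding Css fixed requires dose ∝ CL: 100 × 0.6767 = 67.7 mg.

67.7 mg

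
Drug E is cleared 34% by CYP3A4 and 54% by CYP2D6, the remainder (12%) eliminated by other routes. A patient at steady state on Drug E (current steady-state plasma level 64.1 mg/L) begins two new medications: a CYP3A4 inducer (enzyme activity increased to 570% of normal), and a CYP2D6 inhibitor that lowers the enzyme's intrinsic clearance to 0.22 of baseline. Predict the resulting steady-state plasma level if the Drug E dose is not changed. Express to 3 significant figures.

The CYP3A4 pathway (34% of clearance) increases to 5.7× activity: 0.34 × 5.7 = 1.938.
The CYP2D6 pathway (54% of clearance) falls to 0.22× activity: 0.54 × 0.22 = 0.1188.
Non-CYP routes (12%) are unchanged.
Relative clearance = 1.938 + 0.1188 + 0.12 = 2.1768.
Dividing the baseline by the relative clearance: 64.1 / 2.1768 = 29.4 mg/L.

29.4 mg/L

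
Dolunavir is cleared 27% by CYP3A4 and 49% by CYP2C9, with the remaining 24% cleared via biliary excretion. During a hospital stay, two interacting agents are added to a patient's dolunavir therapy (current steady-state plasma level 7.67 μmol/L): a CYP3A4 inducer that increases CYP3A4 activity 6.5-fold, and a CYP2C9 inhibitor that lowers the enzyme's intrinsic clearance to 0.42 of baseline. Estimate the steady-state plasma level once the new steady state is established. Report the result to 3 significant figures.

3.49 μmol/L

CYP3A4: 0.27 × 6.5 = 1.755
CYP2C9: 0.49 × 0.42 = 0.2058
Other: 0.24 (unchanged)
CL_new/CL_old = 1.755 + 0.2058 + 0.24 = 2.2008.
New steady-state plasma level = 7.67 / 2.2008 = 3.49 μmol/L (concentration scales inversely with clearance).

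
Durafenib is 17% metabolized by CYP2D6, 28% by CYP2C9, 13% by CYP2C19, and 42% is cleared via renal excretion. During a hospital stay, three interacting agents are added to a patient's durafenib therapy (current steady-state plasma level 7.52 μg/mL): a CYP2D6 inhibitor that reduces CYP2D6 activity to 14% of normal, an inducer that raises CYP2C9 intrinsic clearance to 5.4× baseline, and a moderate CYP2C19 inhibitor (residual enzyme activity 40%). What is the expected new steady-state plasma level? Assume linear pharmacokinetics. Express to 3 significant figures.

The CYP2D6 pathway (17% of clearance) drops to 0.14× activity: 0.17 × 0.14 = 0.0238.
The CYP2C9 pathway (28% of clearance) rises to 5.4× activity: 0.28 × 5.4 = 1.512.
The CYP2C19 pathway (13% of clearance) is reduced to 0.4× activity: 0.13 × 0.4 = 0.052.
Non-CYP routes (42%) are unchanged.
Relative clearance = 0.0238 + 1.512 + 0.052 + 0.42 = 2.0078.
Steady-state plasma level ∝ 1/CL: new value = 7.52 / 2.0078 = 3.75 μg/mL.

3.75 μg/mL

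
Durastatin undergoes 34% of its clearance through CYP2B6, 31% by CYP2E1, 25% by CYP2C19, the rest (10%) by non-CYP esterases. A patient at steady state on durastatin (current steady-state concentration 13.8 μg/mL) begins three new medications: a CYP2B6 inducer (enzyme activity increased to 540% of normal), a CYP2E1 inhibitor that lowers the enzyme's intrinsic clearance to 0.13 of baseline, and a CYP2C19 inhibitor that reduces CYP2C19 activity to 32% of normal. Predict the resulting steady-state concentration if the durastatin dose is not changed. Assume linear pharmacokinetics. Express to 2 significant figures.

CYP2B6: 0.34 × 5.4 = 1.836
CYP2E1: 0.31 × 0.13 = 0.0403
CYP2C19: 0.25 × 0.32 = 0.08
Other: 0.1 (unchanged)
CL_new/CL_old = 1.836 + 0.0403 + 0.08 + 0.1 = 2.0563.
Steady-state concentration ∝ 1/CL: new value = 13.8 / 2.0563 = 6.7 μg/mL.

6.7 μg/mL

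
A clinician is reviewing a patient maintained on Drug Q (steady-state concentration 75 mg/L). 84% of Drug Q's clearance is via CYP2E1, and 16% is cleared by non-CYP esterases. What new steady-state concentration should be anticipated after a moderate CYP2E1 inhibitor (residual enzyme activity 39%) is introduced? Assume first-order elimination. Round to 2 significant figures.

The CYP2E1 pathway (84% of clearance) is reduced to 0.39× activity: 0.84 × 0.39 = 0.3276.
The remaining 16% of clearance is unaffected.
CL_new/CL_old = 0.3276 + 0.16 = 0.4876.
With dosing unchanged, steady-state concentration scales as 1/CL: 75 / 0.4876 = 1.5 × 10² mg/L.

1.5 × 10² mg/L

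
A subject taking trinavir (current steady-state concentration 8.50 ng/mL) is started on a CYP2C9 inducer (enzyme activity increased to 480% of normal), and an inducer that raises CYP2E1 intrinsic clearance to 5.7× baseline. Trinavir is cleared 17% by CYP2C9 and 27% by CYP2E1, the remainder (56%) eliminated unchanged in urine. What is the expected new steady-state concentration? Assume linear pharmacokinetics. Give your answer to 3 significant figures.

2.92 ng/mL

CYP2C9: 0.17 × 4.8 = 0.816
CYP2E1: 0.27 × 5.7 = 1.539
Other: 0.56 (unchanged)
New clearance relative to baseline: 0.816 + 1.539 + 0.56 = 2.915.
Dividing the baseline by the relative clearance: 8.50 / 2.915 = 2.92 ng/mL.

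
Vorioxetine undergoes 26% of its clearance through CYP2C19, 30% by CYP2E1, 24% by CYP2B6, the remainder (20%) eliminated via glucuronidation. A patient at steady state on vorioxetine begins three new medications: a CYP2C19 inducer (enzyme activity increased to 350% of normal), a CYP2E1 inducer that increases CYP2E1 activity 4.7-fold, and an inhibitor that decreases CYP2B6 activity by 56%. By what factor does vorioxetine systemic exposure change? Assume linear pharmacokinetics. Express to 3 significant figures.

CYP2C19: 0.26 × 3.5 = 0.91
CYP2E1: 0.3 × 4.7 = 1.41
CYP2B6: 0.24 × 0.44 = 0.1056
Other: 0.2 (unchanged)
New clearance relative to baseline: 0.91 + 1.41 + 0.1056 + 0.2 = 2.6256.
Net systemic exposure ratio = 1 / 2.6256 = 0.381.

0.381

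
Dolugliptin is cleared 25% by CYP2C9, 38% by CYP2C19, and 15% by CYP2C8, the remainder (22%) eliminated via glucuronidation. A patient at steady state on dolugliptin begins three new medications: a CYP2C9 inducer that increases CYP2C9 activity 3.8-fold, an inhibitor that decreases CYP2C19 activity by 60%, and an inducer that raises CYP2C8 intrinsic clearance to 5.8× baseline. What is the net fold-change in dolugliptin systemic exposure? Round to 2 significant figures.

The CYP2C9 pathway (25% of clearance) rises to 3.8× activity: 0.25 × 3.8 = 0.95.
The CYP2C19 pathway (38% of clearance) falls to 0.4× activity: 0.38 × 0.4 = 0.152.
The CYP2C8 pathway (15% of clearance) rises to 5.8× activity: 0.15 × 5.8 = 0.87.
Non-CYP routes (22%) are unchanged.
New clearance relative to baseline: 0.95 + 0.152 + 0.87 + 0.22 = 2.192.
Systemic exposure ∝ 1/CL: fold-change = 1 / 2.192 = 0.46.

0.46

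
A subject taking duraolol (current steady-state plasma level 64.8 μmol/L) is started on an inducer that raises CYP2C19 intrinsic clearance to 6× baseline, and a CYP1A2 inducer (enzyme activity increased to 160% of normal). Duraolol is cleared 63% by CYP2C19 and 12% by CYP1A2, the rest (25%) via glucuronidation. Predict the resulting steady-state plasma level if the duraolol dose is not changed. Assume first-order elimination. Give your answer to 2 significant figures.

The CYP2C19 pathway (63% of clearance) is boosted to 6× activity: 0.63 × 6 = 3.78.
The CYP1A2 pathway (12% of clearance) is boosted to 1.6× activity: 0.12 × 1.6 = 0.192.
Non-CYP routes (25%) are unchanged.
Relative clearance = 3.78 + 0.192 + 0.25 = 4.222.
New steady-state plasma level = 64.8 / 4.222 = 15 μmol/L (concentration scales inversely with clearance).

15 μmol/L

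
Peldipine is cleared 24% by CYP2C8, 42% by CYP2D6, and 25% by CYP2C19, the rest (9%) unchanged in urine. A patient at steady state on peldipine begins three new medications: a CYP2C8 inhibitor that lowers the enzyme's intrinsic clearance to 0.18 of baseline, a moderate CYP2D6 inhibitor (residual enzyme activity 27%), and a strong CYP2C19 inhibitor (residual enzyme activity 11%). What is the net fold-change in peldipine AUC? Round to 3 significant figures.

3.65

CYP2C8: 0.24 × 0.18 = 0.0432
CYP2D6: 0.42 × 0.27 = 0.1134
CYP2C19: 0.25 × 0.11 = 0.0275
Other: 0.09 (unchanged)
CL_new/CL_old = 0.0432 + 0.1134 + 0.0275 + 0.09 = 0.2741.
AUC ∝ 1/CL: fold-change = 1 / 0.2741 = 3.65.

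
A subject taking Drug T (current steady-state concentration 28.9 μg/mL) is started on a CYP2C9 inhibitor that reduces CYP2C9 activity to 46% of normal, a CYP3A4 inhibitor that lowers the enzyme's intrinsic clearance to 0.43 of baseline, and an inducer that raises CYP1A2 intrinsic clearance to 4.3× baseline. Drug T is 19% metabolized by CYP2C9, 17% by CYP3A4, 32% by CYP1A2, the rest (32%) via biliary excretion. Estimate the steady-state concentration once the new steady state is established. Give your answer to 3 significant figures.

15.6 μg/mL

CYP2C9: 0.19 × 0.46 = 0.0874
CYP3A4: 0.17 × 0.43 = 0.0731
CYP1A2: 0.32 × 4.3 = 1.376
Other: 0.32 (unchanged)
Relative clearance = 0.0874 + 0.0731 + 1.376 + 0.32 = 1.8565.
Dividing the baseline by the relative clearance: 28.9 / 1.8565 = 15.6 μg/mL.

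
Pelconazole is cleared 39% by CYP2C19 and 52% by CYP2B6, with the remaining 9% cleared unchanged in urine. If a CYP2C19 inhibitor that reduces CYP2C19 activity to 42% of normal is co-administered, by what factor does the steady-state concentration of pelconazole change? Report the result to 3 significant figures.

1.29

The CYP2C19 pathway (39% of clearance) falls to 0.42× activity: 0.39 × 0.42 = 0.1638.
CYP2B6 (52%) and the residual 9% are unaffected.
New clearance relative to baseline: 0.1638 + 0.52 + 0.09 = 0.7738.
Steady-state concentration ratio = CL_old/CL_new = 1 / 0.7738 = 1.29.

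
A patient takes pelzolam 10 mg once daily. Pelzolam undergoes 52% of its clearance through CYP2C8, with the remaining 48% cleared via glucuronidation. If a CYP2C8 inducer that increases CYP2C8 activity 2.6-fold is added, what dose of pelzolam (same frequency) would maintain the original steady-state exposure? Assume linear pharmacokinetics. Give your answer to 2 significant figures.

CYP2C8: 0.52 × 2.6 = 1.352
Other: 0.48 (unchanged)
New clearance relative to baseline: 1.352 + 0.48 = 1.832.
To maintain the same steady-state level, dose must scale with clearance: new dose = 10 × 1.832 = 18 mg.

18 mg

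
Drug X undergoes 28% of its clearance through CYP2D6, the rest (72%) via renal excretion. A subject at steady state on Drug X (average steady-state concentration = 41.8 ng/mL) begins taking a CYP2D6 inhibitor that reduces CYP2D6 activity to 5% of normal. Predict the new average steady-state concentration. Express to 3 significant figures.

CYP2D6: 0.28 × 0.05 = 0.014
Other: 0.72 (unchanged)
Relative clearance = 0.014 + 0.72 = 0.734.
New average steady-state concentration = baseline ÷ relative clearance = 41.8 / 0.734 = 56.9 ng/mL.

56.9 ng/mL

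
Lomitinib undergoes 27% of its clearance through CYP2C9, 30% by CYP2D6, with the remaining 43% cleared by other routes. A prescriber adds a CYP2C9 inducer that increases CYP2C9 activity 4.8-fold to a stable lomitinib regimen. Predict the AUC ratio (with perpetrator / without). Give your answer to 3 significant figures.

0.494

The CYP2C9 pathway (27% of clearance) rises to 4.8× activity: 0.27 × 4.8 = 1.296.
CYP2D6 (30%) and the residual 43% are unaffected.
CL_new/CL_old = 1.296 + 0.3 + 0.43 = 2.026.
AUC ratio = CL_old/CL_new = 1 / 2.026 = 0.494.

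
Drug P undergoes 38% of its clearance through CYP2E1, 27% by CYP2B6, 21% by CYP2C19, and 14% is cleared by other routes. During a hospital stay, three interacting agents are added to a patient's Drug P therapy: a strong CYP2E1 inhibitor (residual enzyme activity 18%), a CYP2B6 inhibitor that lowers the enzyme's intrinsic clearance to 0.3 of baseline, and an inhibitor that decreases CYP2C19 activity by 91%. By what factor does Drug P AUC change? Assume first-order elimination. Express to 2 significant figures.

The CYP2E1 pathway (38% of clearance) falls to 0.18× activity: 0.38 × 0.18 = 0.0684.
The CYP2B6 pathway (27% of clearance) falls to 0.3× activity: 0.27 × 0.3 = 0.081.
The CYP2C19 pathway (21% of clearance) falls to 0.09× activity: 0.21 × 0.09 = 0.0189.
The remaining 14% of clearance is unaffected.
Relative clearance = 0.0684 + 0.081 + 0.0189 + 0.14 = 0.3083.
AUC ∝ 1/CL: fold-change = 1 / 0.3083 = 3.2.

3.2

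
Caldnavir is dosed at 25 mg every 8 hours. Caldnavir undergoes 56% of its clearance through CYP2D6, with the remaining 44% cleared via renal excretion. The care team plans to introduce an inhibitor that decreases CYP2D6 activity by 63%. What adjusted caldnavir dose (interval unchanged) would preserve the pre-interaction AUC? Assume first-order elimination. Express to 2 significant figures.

16 mg

CYP2D6: 0.56 × 0.37 = 0.2072
Other: 0.44 (unchanged)
CL_new/CL_old = 0.2072 + 0.44 = 0.6472.
Css,avg = (dose rate)/CL, so holding Css fixed requires dose ∝ CL: 25 × 0.6472 = 16 mg.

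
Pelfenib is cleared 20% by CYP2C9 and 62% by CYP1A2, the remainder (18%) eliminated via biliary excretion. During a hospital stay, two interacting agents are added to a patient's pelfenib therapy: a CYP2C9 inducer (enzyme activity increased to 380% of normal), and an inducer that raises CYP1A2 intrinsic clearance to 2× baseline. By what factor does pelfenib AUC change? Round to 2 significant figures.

0.46

CYP2C9: 0.2 × 3.8 = 0.76
CYP1A2: 0.62 × 2 = 1.24
Other: 0.18 (unchanged)
CL_new/CL_old = 0.76 + 1.24 + 0.18 = 2.18.
Because AUC varies inversely with clearance, the combined effect is 1 / 2.18 = 0.46.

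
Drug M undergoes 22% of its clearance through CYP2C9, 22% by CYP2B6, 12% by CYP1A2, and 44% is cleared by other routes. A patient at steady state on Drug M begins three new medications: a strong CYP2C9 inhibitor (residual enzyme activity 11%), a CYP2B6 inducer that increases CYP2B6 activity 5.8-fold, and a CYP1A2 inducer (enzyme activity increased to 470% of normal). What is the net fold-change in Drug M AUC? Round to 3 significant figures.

The CYP2C9 pathway (22% of clearance) is reduced to 0.11× activity: 0.22 × 0.11 = 0.0242.
The CYP2B6 pathway (22% of clearance) increases to 5.8× activity: 0.22 × 5.8 = 1.276.
The CYP1A2 pathway (12% of clearance) rises to 4.7× activity: 0.12 × 4.7 = 0.564.
Non-CYP routes (44%) are unchanged.
CL_new/CL_old = 0.0242 + 1.276 + 0.564 + 0.44 = 2.3042.
Because AUC varies inversely with clearance, the combined effect is 1 / 2.3042 = 0.434.

0.434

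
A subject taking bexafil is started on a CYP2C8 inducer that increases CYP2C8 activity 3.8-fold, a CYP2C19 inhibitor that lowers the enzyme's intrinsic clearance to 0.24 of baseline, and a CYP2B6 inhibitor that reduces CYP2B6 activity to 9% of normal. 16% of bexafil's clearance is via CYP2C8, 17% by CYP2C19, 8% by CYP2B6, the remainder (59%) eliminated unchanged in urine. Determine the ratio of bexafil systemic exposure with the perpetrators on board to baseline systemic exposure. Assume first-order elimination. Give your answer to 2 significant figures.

The CYP2C8 pathway (16% of clearance) is boosted to 3.8× activity: 0.16 × 3.8 = 0.608.
The CYP2C19 pathway (17% of clearance) drops to 0.24× activity: 0.17 × 0.24 = 0.0408.
The CYP2B6 pathway (8% of clearance) is reduced to 0.09× activity: 0.08 × 0.09 = 0.0072.
The remaining 59% of clearance is unaffected.
CL_new/CL_old = 0.608 + 0.0408 + 0.0072 + 0.59 = 1.246.
Because systemic exposure varies inversely with clearance, the combined effect is 1 / 1.246 = 0.80.

0.80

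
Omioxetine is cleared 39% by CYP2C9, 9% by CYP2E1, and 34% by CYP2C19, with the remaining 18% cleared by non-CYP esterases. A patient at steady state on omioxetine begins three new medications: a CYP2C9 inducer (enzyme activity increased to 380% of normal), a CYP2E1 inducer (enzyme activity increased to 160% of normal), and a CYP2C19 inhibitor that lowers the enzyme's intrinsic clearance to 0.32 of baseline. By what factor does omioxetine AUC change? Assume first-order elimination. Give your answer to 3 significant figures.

The CYP2C9 pathway (39% of clearance) is boosted to 3.8× activity: 0.39 × 3.8 = 1.482.
The CYP2E1 pathway (9% of clearance) is boosted to 1.6× activity: 0.09 × 1.6 = 0.144.
The CYP2C19 pathway (34% of clearance) drops to 0.32× activity: 0.34 × 0.32 = 0.1088.
Non-CYP routes (18%) are unchanged.
New clearance relative to baseline: 1.482 + 0.144 + 0.1088 + 0.18 = 1.9148.
Net AUC ratio = 1 / 1.9148 = 0.522.

0.522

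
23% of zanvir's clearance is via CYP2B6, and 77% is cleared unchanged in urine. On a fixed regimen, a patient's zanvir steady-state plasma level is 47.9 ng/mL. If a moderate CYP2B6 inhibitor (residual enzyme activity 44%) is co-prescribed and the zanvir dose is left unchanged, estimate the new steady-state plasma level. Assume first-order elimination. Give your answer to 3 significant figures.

55.0 ng/mL

CYP2B6: 0.23 × 0.44 = 0.1012
Other: 0.77 (unchanged)
New clearance relative to baseline: 0.1012 + 0.77 = 0.8712.
With dosing unchanged, steady-state plasma level scales as 1/CL: 47.9 / 0.8712 = 55.0 ng/mL.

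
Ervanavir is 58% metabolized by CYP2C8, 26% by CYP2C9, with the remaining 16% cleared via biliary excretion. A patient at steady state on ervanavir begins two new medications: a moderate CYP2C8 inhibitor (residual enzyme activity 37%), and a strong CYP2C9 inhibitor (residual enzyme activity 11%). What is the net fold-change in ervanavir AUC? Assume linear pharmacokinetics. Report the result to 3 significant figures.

The CYP2C8 pathway (58% of clearance) drops to 0.37× activity: 0.58 × 0.37 = 0.2146.
The CYP2C9 pathway (26% of clearance) drops to 0.11× activity: 0.26 × 0.11 = 0.0286.
The remaining 16% of clearance is unaffected.
CL_new/CL_old = 0.2146 + 0.0286 + 0.16 = 0.4032.
AUC ∝ 1/CL: fold-change = 1 / 0.4032 = 2.48.

2.48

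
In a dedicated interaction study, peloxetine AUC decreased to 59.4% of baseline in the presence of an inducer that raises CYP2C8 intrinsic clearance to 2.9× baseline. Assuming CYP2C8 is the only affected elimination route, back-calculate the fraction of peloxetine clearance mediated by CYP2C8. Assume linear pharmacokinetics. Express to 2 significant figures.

0.36

Let fm be the CYP2C8 fraction. New clearance relative to baseline = fm × 2.9 + (1 − fm).
AUC ratio = 1 / (new CL fraction), so new CL fraction = 1 / 0.594 = 1.684.
fm × 2.9 + 1 − fm = 1.684  ⇒  fm × (2.9 − 1) = 0.6835  ⇒  fm = 0.36.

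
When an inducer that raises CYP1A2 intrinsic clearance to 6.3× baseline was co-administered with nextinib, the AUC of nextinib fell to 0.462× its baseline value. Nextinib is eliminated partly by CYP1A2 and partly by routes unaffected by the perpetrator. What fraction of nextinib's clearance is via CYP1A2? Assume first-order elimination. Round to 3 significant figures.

0.220

CL'/CL = 1 / 0.462 = 2.165
6.3·fm + (1 − fm) = 2.165
fm = (2.165 − 1) / (6.3 − 1) = 0.220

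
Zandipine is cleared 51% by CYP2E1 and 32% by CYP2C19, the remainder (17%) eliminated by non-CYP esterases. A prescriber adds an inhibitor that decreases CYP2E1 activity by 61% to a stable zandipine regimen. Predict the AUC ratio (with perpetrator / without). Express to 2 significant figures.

1.5

The CYP2E1 pathway (51% of clearance) falls to 0.39× activity: 0.51 × 0.39 = 0.1989.
CYP2C19 (32%) and the residual 17% are unaffected.
Relative clearance = 0.1989 + 0.32 + 0.17 = 0.6889.
Since AUC ∝ 1/CL, the ratio is 1 / 0.6889 = 1.5.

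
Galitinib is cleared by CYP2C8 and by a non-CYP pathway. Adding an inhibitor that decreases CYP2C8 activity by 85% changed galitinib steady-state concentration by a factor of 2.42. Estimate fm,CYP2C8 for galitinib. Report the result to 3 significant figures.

0.690

CL'/CL = 1 / 2.42 = 0.4132
0.15·fm + (1 − fm) = 0.4132
fm = (0.4132 − 1) / (0.15 − 1) = 0.690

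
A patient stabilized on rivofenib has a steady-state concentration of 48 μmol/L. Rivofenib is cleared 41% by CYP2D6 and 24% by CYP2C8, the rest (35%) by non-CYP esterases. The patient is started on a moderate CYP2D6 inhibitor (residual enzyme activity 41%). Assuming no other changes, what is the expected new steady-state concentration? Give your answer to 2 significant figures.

63 μmol/L

The CYP2D6 pathway (41% of clearance) falls to 0.41× activity: 0.41 × 0.41 = 0.1681.
CYP2C8 (24%) and the residual 35% are unaffected.
New clearance relative to baseline: 0.1681 + 0.24 + 0.35 = 0.7581.
With dosing unchanged, steady-state concentration scales as 1/CL: 48 / 0.7581 = 63 μmol/L.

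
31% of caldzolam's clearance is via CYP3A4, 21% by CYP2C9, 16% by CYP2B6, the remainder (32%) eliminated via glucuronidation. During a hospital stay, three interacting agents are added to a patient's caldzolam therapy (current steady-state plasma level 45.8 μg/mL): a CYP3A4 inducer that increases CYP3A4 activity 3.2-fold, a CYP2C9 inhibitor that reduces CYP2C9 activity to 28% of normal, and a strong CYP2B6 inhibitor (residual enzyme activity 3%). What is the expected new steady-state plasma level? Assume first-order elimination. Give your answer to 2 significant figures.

CYP3A4: 0.31 × 3.2 = 0.992
CYP2C9: 0.21 × 0.28 = 0.0588
CYP2B6: 0.16 × 0.03 = 0.0048
Other: 0.32 (unchanged)
New clearance relative to baseline: 0.992 + 0.0588 + 0.0048 + 0.32 = 1.3756.
New steady-state plasma level = 45.8 / 1.3756 = 33 μg/mL (concentration scales inversely with clearance).

33 μg/mL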